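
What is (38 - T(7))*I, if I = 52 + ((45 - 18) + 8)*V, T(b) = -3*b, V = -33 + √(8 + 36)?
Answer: -65077 + 4130*√11 ≈ -51379.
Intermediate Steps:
V = -33 + 2*√11 (V = -33 + √44 = -33 + 2*√11 ≈ -26.367)
I = -1103 + 70*√11 (I = 52 + ((45 - 18) + 8)*(-33 + 2*√11) = 52 + (27 + 8)*(-33 + 2*√11) = 52 + 35*(-33 + 2*√11) = 52 + (-1155 + 70*√11) = -1103 + 70*√11 ≈ -870.84)
(38 - T(7))*I = (38 - (-3)*7)*(-1103 + 70*√11) = (38 - 1*(-21))*(-1103 + 70*√11) = (38 + 21)*(-1103 + 70*√11) = 59*(-1103 + 70*√11) = -65077 + 4130*√11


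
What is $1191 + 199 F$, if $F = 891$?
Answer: $178500$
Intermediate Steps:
$1191 + 199 F = 1191 + 199 \cdot 891 = 1191 + 177309 = 178500$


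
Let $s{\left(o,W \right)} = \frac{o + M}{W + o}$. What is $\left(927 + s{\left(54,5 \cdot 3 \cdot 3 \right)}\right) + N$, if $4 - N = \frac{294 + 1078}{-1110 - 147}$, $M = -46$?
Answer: $\frac{38667439}{41481} \approx 932.17$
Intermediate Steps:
$N = \frac{6400}{1257}$ ($N = 4 - \frac{294 + 1078}{-1110 - 147} = 4 - \frac{1372}{-1257} = 4 - 1372 \left(- \frac{1}{1257}\right) = 4 - - \frac{1372}{1257} = 4 + \frac{1372}{1257} = \frac{6400}{1257} \approx 5.0915$)
$s{\left(o,W \right)} = \frac{-46 + o}{W + o}$ ($s{\left(o,W \right)} = \frac{o - 46}{W + o} = \frac{-46 + o}{W + o}$)
$\left(927 + s{\left(54,5 \cdot 3 \cdot 3 \right)}\right) + N = \left(927 + \frac{-46 + 54}{5 \cdot 3 \cdot 3 + 54}\right) + \frac{6400}{1257} = \left(927 + \frac{1}{15 \cdot 3 + 54} \cdot 8\right) + \frac{6400}{1257} = \left(927 + \frac{1}{45 + 54} \cdot 8\right) + \frac{6400}{1257} = \left(927 + \frac{1}{99} \cdot 8\right) + \frac{6400}{1257} = \left(927 + \frac{8}{99}\right) + \frac{6400}{1257} = \frac{91781}{99} + \frac{6400}{1257} = \frac{38667439}{41481}$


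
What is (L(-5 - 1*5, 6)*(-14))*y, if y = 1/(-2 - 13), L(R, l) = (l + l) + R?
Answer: 28/15 ≈ 1.8667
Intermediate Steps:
L(R, l) = R + 2*l (L(R, l) = 2*l + R = R + 2*l)
y = -1/15 (y = 1/(-15) = -1/15 ≈ -0.066667)
(L(-5 - 1*5, 6)*(-14))*y = (((-5 - 1*5) + 2*6)*(-14))*(-1/15) = (((-5 - 5) + 12)*(-14))*(-1/15) = ((-10 + 12)*(-14))*(-1/15) = (2*(-14))*(-1/15) = -28*(-1/15) = 28/15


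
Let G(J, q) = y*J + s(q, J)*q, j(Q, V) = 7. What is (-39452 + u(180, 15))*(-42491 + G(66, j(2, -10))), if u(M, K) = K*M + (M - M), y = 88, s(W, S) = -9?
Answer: 1350488992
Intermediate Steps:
u(M, K) = K*M (u(M, K) = K*M + 0 = K*M)
G(J, q) = -9*q + 88*J (G(J, q) = 88*J - 9*q = -9*q + 88*J)
(-39452 + u(180, 15))*(-42491 + G(66, j(2, -10))) = (-39452 + 15*180)*(-42491 + (-9*7 + 88*66)) = (-39452 + 2700)*(-42491 + (-63 + 5808)) = -36752*(-42491 + 5745) = -36752*(-36746) = 1350488992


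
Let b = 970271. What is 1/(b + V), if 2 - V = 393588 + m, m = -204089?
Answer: 1/780774 ≈ 1.2808e-6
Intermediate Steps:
V = -189497 (V = 2 - (393588 - 204089) = 2 - 1*189499 = 2 - 189499 = -189497)
1/(b + V) = 1/(970271 - 189497) = 1/780774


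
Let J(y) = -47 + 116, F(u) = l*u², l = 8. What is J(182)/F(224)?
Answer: 69/401408 ≈ 0.00017189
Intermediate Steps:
F(u) = 8*u²
J(y) = 69
J(182)/F(224) = 69/((8*224²)) = 69/((8*50176)) = 69/401408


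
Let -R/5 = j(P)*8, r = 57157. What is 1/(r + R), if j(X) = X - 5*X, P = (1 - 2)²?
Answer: 1/57317 ≈ 1.7447e-5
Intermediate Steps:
P = 1 (P = (-1)² = 1)
j(X) = -4*X
R = 160 (R = -5*(-4*1)*8 = -(-20)*8 = -5*(-32) = 160)
1/(r + R) = 1/(57157 + 160) = 1/57317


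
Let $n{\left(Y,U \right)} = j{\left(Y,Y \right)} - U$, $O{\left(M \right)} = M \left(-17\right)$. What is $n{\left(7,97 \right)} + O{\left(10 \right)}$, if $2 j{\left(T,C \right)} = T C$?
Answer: $- \frac{485}{2} \approx -242.5$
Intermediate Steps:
$j{\left(T,C \right)} = \frac{C T}{2}$ ($j{\left(T,C \right)} = \frac{T C}{2} = \frac{C T}{2}$)
$O{\left(M \right)} = - 17 M$
$n{\left(Y,U \right)} = \frac{Y^{2}}{2} - U$ ($n{\left(Y,U \right)} = \frac{Y Y}{2} - U = \frac{Y^{2}}{2} - U$)
$n{\left(7,97 \right)} + O{\left(10 \right)} = \left(\frac{7^{2}}{2} - 97\right) - 170 = \left(\frac{1}{2} \cdot 49 - 97\right) - 170 = \left(\frac{49}{2} - 97\right) - 170 = - \frac{145}{2} - 170 = - \frac{485}{2}$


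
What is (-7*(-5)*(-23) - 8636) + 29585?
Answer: 20144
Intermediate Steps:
(-7*(-5)*(-23) - 8636) + 29585 = (35*(-23) - 8636) + 29585 = (-805 - 8636) + 29585 = -9441 + 29585 = 20144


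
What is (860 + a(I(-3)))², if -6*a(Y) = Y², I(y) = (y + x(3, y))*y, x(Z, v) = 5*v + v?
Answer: 157609/4 ≈ 39402.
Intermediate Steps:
x(Z, v) = 6*v
I(y) = 7*y² (I(y) = (y + 6*y)*y = (7*y)*y = 7*y²)
a(Y) = -Y²/6
(860 + a(I(-3)))² = (860 - (7*(-3)²)²/6)² = (860 - (7*9)²/6)² = (860 - ⅙*63²)² = (860 - ⅙*3969)² = (860 - 1323/2)² = (397/2)² = 157609/4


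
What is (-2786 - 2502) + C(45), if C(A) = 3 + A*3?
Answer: -5150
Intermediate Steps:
C(A) = 3 + 3*A
(-2786 - 2502) + C(45) = (-2786 - 2502) + (3 + 3*45) = -5288 + (3 + 135) = -5288 + 138 = -5150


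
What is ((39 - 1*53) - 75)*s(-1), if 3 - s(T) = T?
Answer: -356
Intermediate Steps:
s(T) = 3 - T
((39 - 1*53) - 75)*s(-1) = ((39 - 1*53) - 75)*(3 - 1*(-1)) = ((39 - 53) - 75)*(3 + 1) = (-14 - 75)*4 = -89*4 = -356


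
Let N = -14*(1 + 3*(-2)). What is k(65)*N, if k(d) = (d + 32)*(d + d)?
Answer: 882700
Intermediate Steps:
k(d) = 2*d*(32 + d) (k(d) = (32 + d)*(2*d) = 2*d*(32 + d))
N = 70 (N = -14*(1 - 6) = -14*(-5) = 70)
k(65)*N = (2*65*(32 + 65))*70 = (2*65*97)*70 = 12610*70 = 882700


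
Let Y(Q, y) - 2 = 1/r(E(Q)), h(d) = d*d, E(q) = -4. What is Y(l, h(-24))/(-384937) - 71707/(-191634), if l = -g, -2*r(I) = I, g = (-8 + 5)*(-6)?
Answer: 13801099187/36883508529 ≈ 0.37418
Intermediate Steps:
g = 18 (g = -3*(-6) = 18)
r(I) = -I/2
l = -18 (l = -1*18 = -18)
h(d) = d**2
Y(Q, y) = 5/2 (Y(Q, y) = 2 + 1/(-1/2*(-4)) = 2 + 1/2 = 5/2)
Y(l, h(-24))/(-384937) - 71707/(-191634) = (5/2)/(-384937) - 71707/(-191634) = (5/2)*(-1/384937) - 71707*(-1/191634) = -5/769874 + 71707/191634 = 13801099187/36883508529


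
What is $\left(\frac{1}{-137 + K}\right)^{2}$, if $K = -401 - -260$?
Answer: $\frac{1}{77284} \approx 1.2939 \cdot 10^{-5}$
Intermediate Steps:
$K = -141$ ($K = -401 + 260 = -141$)
$\left(\frac{1}{-137 + K}\right)^{2} = \left(\frac{1}{-137 - 141}\right)^{2} = \left(\frac{1}{-278}\right)^{2} = \left(- \frac{1}{278}\right)^{2} = \frac{1}{77284}$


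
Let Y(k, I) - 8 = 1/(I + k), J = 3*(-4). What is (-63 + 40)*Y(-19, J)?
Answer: -5681/31 ≈ -183.26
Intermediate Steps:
J = -12
Y(k, I) = 8 + 1/(I + k)
(-63 + 40)*Y(-19, J) = (-63 + 40)*((1 + 8*(-12) + 8*(-19))/(-12 - 19)) = -23*(1 - 96 - 152)/(-31) = -(-23)*(-247)/31 = -23*247/31 = -5681/31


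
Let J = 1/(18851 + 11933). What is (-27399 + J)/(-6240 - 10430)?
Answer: 168690163/102633856 ≈ 1.6436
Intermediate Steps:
J = 1/30784 ≈ 3.2484e-5
(-27399 + J)/(-6240 - 10430) = (-27399 + 1/30784)/(-6240 - 10430) = -843450815/30784/(-16670) = -843450815/30784*(-1/16670) = 168690163/102633856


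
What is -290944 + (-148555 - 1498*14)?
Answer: -460471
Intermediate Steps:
-290944 + (-148555 - 1498*14) = -290944 + (-148555 - 1*20972) = -290944 + (-148555 - 20972) = -290944 - 169527 = -460471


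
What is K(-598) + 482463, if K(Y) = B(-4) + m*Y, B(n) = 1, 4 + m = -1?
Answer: 485454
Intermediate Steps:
m = -5 (m = -4 - 1 = -5)
K(Y) = 1 - 5*Y
K(-598) + 482463 = (1 - 5*(-598)) + 482463 = (1 + 2990) + 482463 = 2991 + 482463 = 485454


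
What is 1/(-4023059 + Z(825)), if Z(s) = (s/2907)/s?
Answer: -2907/11695032512 ≈ -2.4857e-7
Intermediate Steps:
Z(s) = 1/2907 (Z(s) = (s*(1/2907))/s = (s/2907)/s = 1/2907)
1/(-4023059 + Z(825)) = 1/(-4023059 + 1/2907) = 1/(-11695032512/2907) = -2907/11695032512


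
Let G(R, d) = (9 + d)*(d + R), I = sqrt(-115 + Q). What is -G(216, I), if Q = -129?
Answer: -1700 - 450*I*sqrt(61) ≈ -1700.0 - 3514.6*I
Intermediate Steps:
I = 2*I*sqrt(61) (I = sqrt(-115 - 129) = sqrt(-244) = 2*I*sqrt(61) ≈ 15.62*I)
G(R, d) = (9 + d)*(R + d)
-G(216, I) = -((2*I*sqrt(61))**2 + 9*216 + 9*(2*I*sqrt(61)) + 216*(2*I*sqrt(61))) = -(-244 + 1944 + 18*I*sqrt(61) + 432*I*sqrt(61)) = -(1700 + 450*I*sqrt(61)) = -1700 - 450*I*sqrt(61)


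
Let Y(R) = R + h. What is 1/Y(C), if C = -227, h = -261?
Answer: -1/488 ≈ -0.0020492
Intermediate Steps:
Y(R) = -261 + R (Y(R) = R - 261 = -261 + R)
1/Y(C) = 1/(-261 - 227) = 1/(-488) = -1/488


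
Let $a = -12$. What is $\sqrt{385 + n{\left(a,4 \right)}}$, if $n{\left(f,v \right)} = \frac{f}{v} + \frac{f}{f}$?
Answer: $\sqrt{383} \approx 19.57$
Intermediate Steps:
$n{\left(f,v \right)} = 1 + \frac{f}{v}$ ($n{\left(f,v \right)} = \frac{f}{v} + 1 = 1 + \frac{f}{v}$)
$\sqrt{385 + n{\left(a,4 \right)}} = \sqrt{385 + \frac{-12 + 4}{4}} = \sqrt{385 + \frac{1}{4} \left(-8\right)} = \sqrt{385 - 2} = \sqrt{383}$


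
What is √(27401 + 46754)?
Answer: √74155 ≈ 272.31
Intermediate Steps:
√(27401 + 46754) = √74155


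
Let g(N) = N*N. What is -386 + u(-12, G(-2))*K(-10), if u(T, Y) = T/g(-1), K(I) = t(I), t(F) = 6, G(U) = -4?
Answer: -458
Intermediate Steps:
g(N) = N**2
K(I) = 6
u(T, Y) = T (u(T, Y) = T/((-1)**2) = T/1 = T*1 = T)
-386 + u(-12, G(-2))*K(-10) = -386 - 12*6 = -386 - 72 = -458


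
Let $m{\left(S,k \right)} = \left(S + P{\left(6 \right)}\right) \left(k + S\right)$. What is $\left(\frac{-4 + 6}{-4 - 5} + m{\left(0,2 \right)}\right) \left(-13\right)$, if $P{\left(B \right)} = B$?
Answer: $- \frac{1378}{9} \approx -153.11$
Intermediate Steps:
$m{\left(S,k \right)} = \left(6 + S\right) \left(S + k\right)$ ($m{\left(S,k \right)} = \left(S + 6\right) \left(k + S\right) = \left(6 + S\right) \left(S + k\right)$)
$\left(\frac{-4 + 6}{-4 - 5} + m{\left(0,2 \right)}\right) \left(-13\right) = \left(\frac{-4 + 6}{-4 - 5} + \left(0^{2} + 6 \cdot 0 + 6 \cdot 2 + 0 \cdot 2\right)\right) \left(-13\right) = \left(\frac{2}{-9} + \left(0 + 0 + 12 + 0\right)\right) \left(-13\right) = \left(2 \left(- \frac{1}{9}\right) + 12\right) \left(-13\right) = \left(- \frac{2}{9} + 12\right) \left(-13\right) = \frac{106}{9} \left(-13\right) = - \frac{1378}{9}$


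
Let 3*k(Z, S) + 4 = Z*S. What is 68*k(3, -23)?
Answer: -4964/3 ≈ -1654.7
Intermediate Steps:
k(Z, S) = -4/3 + S*Z/3 (k(Z, S) = -4/3 + (Z*S)/3 = -4/3 + (S*Z)/3 = -4/3 + S*Z/3)
68*k(3, -23) = 68*(-4/3 + (⅓)*(-23)*3) = 68*(-4/3 - 23) = 68*(-73/3) = -4964/3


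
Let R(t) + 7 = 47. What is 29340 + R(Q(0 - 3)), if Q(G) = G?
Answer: 29380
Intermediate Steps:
R(t) = 40 (R(t) = -7 + 47 = 40)
29340 + R(Q(0 - 3)) = 29340 + 40 = 29380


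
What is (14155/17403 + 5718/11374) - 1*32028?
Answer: -3169708481446/98970861 ≈ -32027.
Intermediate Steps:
(14155/17403 + 5718/11374) - 1*32028 = (14155*(1/17403) + 5718*(1/11374)) - 32028 = (14155/17403 + 2859/5687) - 32028 = 130254662/98970861 - 32028 = -3169708481446/98970861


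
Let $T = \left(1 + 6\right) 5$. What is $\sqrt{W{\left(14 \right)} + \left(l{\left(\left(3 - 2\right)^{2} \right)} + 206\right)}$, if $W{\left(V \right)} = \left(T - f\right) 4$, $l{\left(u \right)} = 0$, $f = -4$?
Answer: $\sqrt{362} \approx 19.026$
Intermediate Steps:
$T = 35$ ($T = 7 \cdot 5 = 35$)
$W{\left(V \right)} = 156$ ($W{\left(V \right)} = \left(35 - -4\right) 4 = \left(35 + 4\right) 4 = 39 \cdot 4 = 156$)
$\sqrt{W{\left(14 \right)} + \left(l{\left(\left(3 - 2\right)^{2} \right)} + 206\right)} = \sqrt{156 + \left(0 + 206\right)} = \sqrt{156 + 206} = \sqrt{362}$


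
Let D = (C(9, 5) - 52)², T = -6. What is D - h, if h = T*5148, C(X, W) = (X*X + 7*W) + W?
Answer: 35649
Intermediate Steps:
C(X, W) = X² + 8*W (C(X, W) = (X² + 7*W) + W = X² + 8*W)
h = -30888 (h = -6*5148 = -30888)
D = 4761 (D = ((9² + 8*5) - 52)² = ((81 + 40) - 52)² = (121 - 52)² = 69² = 4761)
D - h = 4761 - 1*(-30888) = 4761 + 30888 = 35649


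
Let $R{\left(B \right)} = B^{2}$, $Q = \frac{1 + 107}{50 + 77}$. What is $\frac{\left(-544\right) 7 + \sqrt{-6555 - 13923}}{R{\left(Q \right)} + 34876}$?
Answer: $- \frac{903224}{8272451} + \frac{16129 i \sqrt{20478}}{562526668} \approx -0.10918 + 0.0041031 i$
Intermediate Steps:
$Q = \frac{108}{127} \approx 0.85039$
$\frac{\left(-544\right) 7 + \sqrt{-6555 - 13923}}{R{\left(Q \right)} + 34876} = \frac{\left(-544\right) 7 + \sqrt{-6555 - 13923}}{\left(\frac{108}{127}\right)^{2} + 34876} = \frac{-3808 + \sqrt{-20478}}{\frac{11664}{16129} + 34876} = \frac{-3808 + i \sqrt{20478}}{\frac{562526668}{16129}} = \left(-3808 + i \sqrt{20478}\right) \frac{16129}{562526668} = - \frac{903224}{8272451} + \frac{16129 i \sqrt{20478}}{562526668}$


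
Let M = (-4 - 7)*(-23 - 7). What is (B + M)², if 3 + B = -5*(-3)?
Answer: 116964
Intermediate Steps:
B = 12 (B = -3 - 5*(-3) = -3 + 15 = 12)
M = 330 (M = -11*(-30) = 330)
(B + M)² = (12 + 330)² = 342² = 116964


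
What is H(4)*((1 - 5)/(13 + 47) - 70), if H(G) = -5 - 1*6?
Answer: 11561/15 ≈ 770.73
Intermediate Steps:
H(G) = -11 (H(G) = -5 - 6 = -11)
H(4)*((1 - 5)/(13 + 47) - 70) = -11*((1 - 5)/(13 + 47) - 70) = -11*(-4/60 - 70) = -11*(-4*1/60 - 70) = -11*(-1/15 - 70) = -11*(-1051/15) = 11561/15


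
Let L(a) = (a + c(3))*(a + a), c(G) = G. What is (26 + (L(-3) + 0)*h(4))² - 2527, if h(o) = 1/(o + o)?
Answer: -1851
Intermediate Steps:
h(o) = 1/(2*o)
L(a) = 2*a*(3 + a) (L(a) = (a + 3)*(a + a) = (3 + a)*(2*a) = 2*a*(3 + a))
(26 + (L(-3) + 0)*h(4))² - 2527 = (26 + (2*(-3)*(3 - 3) + 0)*((½)/4))² - 2527 = (26 + (2*(-3)*0 + 0)*((½)*(¼)))² - 2527 = (26 + (0 + 0)*(⅛))² - 2527 = (26 + 0*(⅛))² - 2527 = (26 + 0)² - 2527 = 26² - 2527 = 676 - 2527 = -1851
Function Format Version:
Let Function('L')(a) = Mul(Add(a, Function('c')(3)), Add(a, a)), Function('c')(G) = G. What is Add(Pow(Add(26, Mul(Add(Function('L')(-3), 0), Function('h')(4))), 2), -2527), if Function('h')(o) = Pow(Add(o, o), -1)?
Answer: -1851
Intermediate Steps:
Function('h')(o) = Mul(Rational(1, 2), Pow(o, -1)) (Function('h')(o) = Pow(Mul(2, o), -1) = Mul(Rational(1, 2), Pow(o, -1)))
Function('L')(a) = Mul(2, a, Add(3, a)) (Function('L')(a) = Mul(Add(a, 3), Add(a, a)) = Mul(Add(3, a), Mul(2, a)) = Mul(2, a, Add(3, a)))
Add(Pow(Add(26, Mul(Add(Function('L')(-3), 0), Function('h')(4))), 2), -2527) = Add(Pow(Add(26, Mul(Add(Mul(2, -3, Add(3, -3)), 0), Mul(Rational(1, 2), Pow(4, -1)))), 2), -2527) = Add(Pow(Add(26, Mul(Add(Mul(2, -3, 0), 0), Mul(Rational(1, 2), Rational(1, 4)))), 2), -2527) = Add(Pow(Add(26, Mul(Add(0, 0), Rational(1, 8))), 2), -2527) = Add(Pow(Add(26, Mul(0, Rational(1, 8))), 2), -2527) = Add(Pow(Add(26, 0), 2), -2527) = Add(Pow(26, 2), -2527) = Add(676, -2527) = -1851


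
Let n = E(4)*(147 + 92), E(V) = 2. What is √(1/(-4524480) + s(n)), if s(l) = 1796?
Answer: √63829463550545/188520 ≈ 42.379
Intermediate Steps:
n = 478 (n = 2*(147 + 92) = 2*239 = 478)
√(1/(-4524480) + s(n)) = √(1/(-4524480) + 1796) = √(-1/4524480 + 1796) = √(8125966079/4524480) = √63829463550545/188520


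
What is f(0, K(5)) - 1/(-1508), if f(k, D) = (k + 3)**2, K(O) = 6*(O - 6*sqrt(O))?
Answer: 13573/1508 ≈ 9.0007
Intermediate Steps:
K(O) = -36*sqrt(O) + 6*O
f(k, D) = (3 + k)**2
f(0, K(5)) - 1/(-1508) = (3 + 0)**2 - 1/(-1508) = 3**2 - 1*(-1/1508) = 9 + 1/1508 = 13573/1508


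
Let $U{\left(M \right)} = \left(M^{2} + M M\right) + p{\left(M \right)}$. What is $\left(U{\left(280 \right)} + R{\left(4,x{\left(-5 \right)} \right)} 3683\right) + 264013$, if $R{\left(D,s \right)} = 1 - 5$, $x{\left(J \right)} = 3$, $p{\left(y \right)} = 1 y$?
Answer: $406361$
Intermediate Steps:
$p{\left(y \right)} = y$
$R{\left(D,s \right)} = -4$
$U{\left(M \right)} = M + 2 M^{2}$ ($U{\left(M \right)} = \left(M^{2} + M M\right) + M = \left(M^{2} + M^{2}\right) + M = 2 M^{2} + M = M + 2 M^{2}$)
$\left(U{\left(280 \right)} + R{\left(4,x{\left(-5 \right)} \right)} 3683\right) + 264013 = \left(280 \left(1 + 2 \cdot 280\right) - 14732\right) + 264013 = \left(280 \left(1 + 560\right) - 14732\right) + 264013 = \left(280 \cdot 561 - 14732\right) + 264013 = \left(157080 - 14732\right) + 264013 = 142348 + 264013 = 406361$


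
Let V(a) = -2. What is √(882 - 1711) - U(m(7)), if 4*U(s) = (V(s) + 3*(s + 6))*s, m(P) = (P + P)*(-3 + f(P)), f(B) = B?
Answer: -2576 + I*√829 ≈ -2576.0 + 28.792*I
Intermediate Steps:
m(P) = 2*P*(-3 + P) (m(P) = (P + P)*(-3 + P) = (2*P)*(-3 + P) = 2*P*(-3 + P))
U(s) = s*(16 + 3*s)/4 (U(s) = ((-2 + 3*(s + 6))*s)/4 = ((-2 + 3*(6 + s))*s)/4 = ((-2 + (18 + 3*s))*s)/4 = ((16 + 3*s)*s)/4 = (s*(16 + 3*s))/4 = s*(16 + 3*s)/4)
√(882 - 1711) - U(m(7)) = √(882 - 1711) - 2*7*(-3 + 7)*(16 + 3*(2*7*(-3 + 7)))/4 = √(-829) - 2*7*4*(16 + 3*(2*7*4))/4 = I*√829 - 56*(16 + 3*56)/4 = I*√829 - 56*(16 + 168)/4 = I*√829 - 56*184/4 = I*√829 - 1*2576 = I*√829 - 2576 = -2576 + I*√829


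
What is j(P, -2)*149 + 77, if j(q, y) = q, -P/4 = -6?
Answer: 3653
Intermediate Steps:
P = 24 (P = -4*(-6) = 24)
j(P, -2)*149 + 77 = 24*149 + 77 = 3576 + 77 = 3653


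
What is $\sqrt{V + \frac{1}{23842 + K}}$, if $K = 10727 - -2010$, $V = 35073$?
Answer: $\frac{2 \sqrt{11732122292043}}{36579} \approx 187.28$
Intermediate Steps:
$K = 12737$ ($K = 10727 + 2010 = 12737$)
$\sqrt{V + \frac{1}{23842 + K}} = \sqrt{35073 + \frac{1}{23842 + 12737}} = \sqrt{35073 + \frac{1}{36579}} = \sqrt{\frac{1282935268}{36579}} = \frac{2 \sqrt{11732122292043}}{36579}$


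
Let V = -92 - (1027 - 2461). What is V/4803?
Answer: 1342/4803 ≈ 0.27941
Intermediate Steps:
V = 1342 (V = -92 - 1*(-1434) = -92 + 1434 = 1342)
V/4803 = 1342/4803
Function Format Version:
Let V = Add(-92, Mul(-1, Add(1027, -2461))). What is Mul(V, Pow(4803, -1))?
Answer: Rational(1342, 4803) ≈ 0.27941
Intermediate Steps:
V = 1342 (V = Add(-92, Mul(-1, -1434)) = Add(-92, 1434) = 1342)
Mul(V, Pow(4803, -1)) = Mul(1342, Pow(4803, -1)) = Mul(1342, Rational(1, 4803)) = Rational(1342, 4803)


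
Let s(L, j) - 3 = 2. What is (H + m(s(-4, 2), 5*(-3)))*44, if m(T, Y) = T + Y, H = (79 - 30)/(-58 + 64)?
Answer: -242/3 ≈ -80.667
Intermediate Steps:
s(L, j) = 5 (s(L, j) = 3 + 2 = 5)
H = 49/6 ≈ 8.1667
(H + m(s(-4, 2), 5*(-3)))*44 = (49/6 + (5 + 5*(-3)))*44 = (49/6 + (5 - 15))*44 = (49/6 - 10)*44 = -11/6*44 = -242/3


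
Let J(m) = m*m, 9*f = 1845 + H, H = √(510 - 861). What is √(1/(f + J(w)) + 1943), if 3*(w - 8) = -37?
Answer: √((3913211 + 5829*I*√39)/(2014 + 3*I*√39)) ≈ 44.08 - 0.e-7*I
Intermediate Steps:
w = -13/3 (w = 8 + (⅓)*(-37) = 8 - 37/3 = -13/3 ≈ -4.3333)
H = 3*I*√39 (H = √(-351) = 3*I*√39 ≈ 18.735*I)
f = 205 + I*√39/3 (f = (1845 + 3*I*√39)/9 = 205 + I*√39/3 ≈ 205.0 + 2.0817*I)
J(m) = m²
√(1/(f + J(w)) + 1943) = √(1/((205 + I*√39/3) + (-13/3)²) + 1943) = √(1/((205 + I*√39/3) + 169/9) + 1943) = √(1/(2014/9 + I*√39/3) + 1943) = √(1943 + 1/(2014/9 + I*√39/3))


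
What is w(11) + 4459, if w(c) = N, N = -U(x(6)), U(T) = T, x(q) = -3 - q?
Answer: 4468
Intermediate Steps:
N = 9 (N = -(-3 - 1*6) = -(-3 - 6) = -1*(-9) = 9)
w(c) = 9
w(11) + 4459 = 9 + 4459 = 4468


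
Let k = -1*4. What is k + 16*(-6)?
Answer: -100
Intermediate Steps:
k = -4
k + 16*(-6) = -4 + 16*(-6) = -4 - 96 = -100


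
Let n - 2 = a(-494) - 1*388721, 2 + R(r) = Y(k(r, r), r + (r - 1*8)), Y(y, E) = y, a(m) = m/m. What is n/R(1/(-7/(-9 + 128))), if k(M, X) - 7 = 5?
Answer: -194359/5 ≈ -38872.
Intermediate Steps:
a(m) = 1
k(M, X) = 12 (k(M, X) = 7 + 5 = 12)
R(r) = 10 (R(r) = -2 + 12 = 10)
n = -388718 (n = 2 + (1 - 1*388721) = 2 + (1 - 388721) = 2 - 388720 = -388718)
n/R(1/(-7/(-9 + 128))) = -388718/10 = -388718*⅒ = -194359/5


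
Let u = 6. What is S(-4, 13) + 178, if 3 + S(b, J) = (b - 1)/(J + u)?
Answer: 3320/19 ≈ 174.74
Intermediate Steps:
S(b, J) = -3 + (-1 + b)/(6 + J) (S(b, J) = -3 + (b - 1)/(J + 6) = -3 + (-1 + b)/(6 + J))
S(-4, 13) + 178 = (-19 - 4 - 3*13)/(6 + 13) + 178 = (-19 - 4 - 39)/19 + 178 = (1/19)*(-62) + 178 = -62/19 + 178 = 3320/19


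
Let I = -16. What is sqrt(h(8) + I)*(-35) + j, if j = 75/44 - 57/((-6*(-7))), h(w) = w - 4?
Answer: 107/308 - 70*I*sqrt(3) ≈ 0.3474 - 121.24*I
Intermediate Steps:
h(w) = -4 + w
j = 107/308 (j = 75*(1/44) - 57/42 = 75/44 - 57*1/42 = 75/44 - 19/14 = 107/308 ≈ 0.34740)
sqrt(h(8) + I)*(-35) + j = sqrt((-4 + 8) - 16)*(-35) + 107/308 = sqrt(4 - 16)*(-35) + 107/308 = sqrt(-12)*(-35) + 107/308 = (2*I*sqrt(3))*(-35) + 107/308 = -70*I*sqrt(3) + 107/308 = 107/308 - 70*I*sqrt(3)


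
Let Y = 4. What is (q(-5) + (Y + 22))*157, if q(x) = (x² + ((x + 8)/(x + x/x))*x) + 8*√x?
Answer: 34383/4 + 1256*I*√5 ≈ 8595.8 + 2808.5*I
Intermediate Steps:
q(x) = x² + 8*√x + x*(8 + x)/(1 + x) (q(x) = (x² + ((8 + x)/(x + 1))*x) + 8*√x = (x² + ((8 + x)/(1 + x))*x) + 8*√x = (x² + x*(8 + x)/(1 + x)) + 8*√x = x² + 8*√x + x*(8 + x)/(1 + x))
(q(-5) + (Y + 22))*157 = (((-5)³ + 2*(-5)² + 8*(-5) + 8*√(-5) + 8*(-5)^(3/2))/(1 - 5) + (4 + 22))*157 = ((-125 + 2*25 - 40 + 8*(I*√5) + 8*(-5*I*√5))/(-4) + 26)*157 = (-(-125 + 50 - 40 + 8*I*√5 - 40*I*√5)/4 + 26)*157 = (-(-115 - 32*I*√5)/4 + 26)*157 = ((115/4 + 8*I*√5) + 26)*157 = (219/4 + 8*I*√5)*157 = 34383/4 + 1256*I*√5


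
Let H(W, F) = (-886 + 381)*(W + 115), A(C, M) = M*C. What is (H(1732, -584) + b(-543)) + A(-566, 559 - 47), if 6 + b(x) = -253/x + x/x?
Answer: -663834623/543 ≈ -1.2225e+6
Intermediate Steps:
A(C, M) = C*M
H(W, F) = -58075 - 505*W (H(W, F) = -505*(115 + W) = -58075 - 505*W)
b(x) = -5 - 253/x (b(x) = -6 + (-253/x + x/x) = -6 + (-253/x + 1) = -6 + (1 - 253/x) = -5 - 253/x)
(H(1732, -584) + b(-543)) + A(-566, 559 - 47) = ((-58075 - 505*1732) + (-5 - 253/(-543))) - 566*(559 - 47) = ((-58075 - 874660) + (-5 - 253*(-1/543))) - 566*512 = (-932735 + (-5 + 253/543)) - 289792 = (-932735 - 2462/543) - 289792 = -506477567/543 - 289792 = -663834623/543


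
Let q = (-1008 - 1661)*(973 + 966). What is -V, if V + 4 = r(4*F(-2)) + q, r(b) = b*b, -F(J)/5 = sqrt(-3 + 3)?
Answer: 5175195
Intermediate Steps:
F(J) = 0 (F(J) = -5*sqrt(-3 + 3) = -5*sqrt(0) = -5*0 = 0)
q = -5175191 (q = -2669*1939 = -5175191)
r(b) = b**2
V = -5175195 (V = -4 + ((4*0)**2 - 5175191) = -4 + (0**2 - 5175191) = -4 + (0 - 5175191) = -4 - 5175191 = -5175195)
-V = -1*(-5175195) = 5175195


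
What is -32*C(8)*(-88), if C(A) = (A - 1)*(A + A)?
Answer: 315392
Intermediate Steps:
C(A) = 2*A*(-1 + A) (C(A) = (-1 + A)*(2*A) = 2*A*(-1 + A))
-32*C(8)*(-88) = -32*2*8*(-1 + 8)*(-88) = -32*2*8*7*(-88) = -3584*(-88) = -32*(-9856) = 315392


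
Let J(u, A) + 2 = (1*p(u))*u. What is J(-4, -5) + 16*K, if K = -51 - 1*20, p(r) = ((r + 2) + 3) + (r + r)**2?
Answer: -1398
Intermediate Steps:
p(r) = 5 + r + 4*r**2 (p(r) = ((2 + r) + 3) + (2*r)**2 = (5 + r) + 4*r**2 = 5 + r + 4*r**2)
J(u, A) = -2 + u*(5 + u + 4*u**2) (J(u, A) = -2 + (1*(5 + u + 4*u**2))*u = -2 + (5 + u + 4*u**2)*u = -2 + u*(5 + u + 4*u**2))
K = -71 (K = -51 - 20 = -71)
J(-4, -5) + 16*K = (-2 - 4*(5 - 4 + 4*(-4)**2)) + 16*(-71) = (-2 - 4*(5 - 4 + 4*16)) - 1136 = (-2 - 4*(5 - 4 + 64)) - 1136 = (-2 - 4*65) - 1136 = (-2 - 260) - 1136 = -262 - 1136 = -1398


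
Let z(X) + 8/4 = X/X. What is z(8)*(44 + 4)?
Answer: -48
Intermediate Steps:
z(X) = -1 (z(X) = -2 + X/X = -2 + 1 = -1)
z(8)*(44 + 4) = -(44 + 4) = -1*48 = -48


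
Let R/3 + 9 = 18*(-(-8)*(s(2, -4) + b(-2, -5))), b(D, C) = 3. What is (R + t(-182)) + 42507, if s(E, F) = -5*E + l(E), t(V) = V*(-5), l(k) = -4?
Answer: 38638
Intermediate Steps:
t(V) = -5*V
s(E, F) = -4 - 5*E (s(E, F) = -5*E - 4 = -4 - 5*E)
R = -4779 (R = -27 + 3*(18*(-(-8)*((-4 - 5*2) + 3))) = -27 + 3*(18*(-(-8)*((-4 - 10) + 3))) = -27 + 3*(18*(-(-8)*(-14 + 3))) = -27 + 3*(18*(-(-8)*(-11))) = -27 + 3*(18*(-1*88)) = -27 + 3*(18*(-88)) = -27 + 3*(-1584) = -27 - 4752 = -4779)
(R + t(-182)) + 42507 = (-4779 - 5*(-182)) + 42507 = (-4779 + 910) + 42507 = -3869 + 42507 = 38638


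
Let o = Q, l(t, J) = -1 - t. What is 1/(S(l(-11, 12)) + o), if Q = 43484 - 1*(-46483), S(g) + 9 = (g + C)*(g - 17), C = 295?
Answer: 1/87823 ≈ 1.1387e-5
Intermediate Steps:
S(g) = -9 + (-17 + g)*(295 + g) (S(g) = -9 + (g + 295)*(g - 17) = -9 + (295 + g)*(-17 + g) = -9 + (-17 + g)*(295 + g))
Q = 89967 (Q = 43484 + 46483 = 89967)
o = 89967
1/(S(l(-11, 12)) + o) = 1/((-5024 + (-1 - 1*(-11))² + 278*(-1 - 1*(-11))) + 89967) = 1/((-5024 + (-1 + 11)² + 278*(-1 + 11)) + 89967) = 1/((-5024 + 10² + 278*10) + 89967) = 1/((-5024 + 100 + 2780) + 89967) = 1/(-2144 + 89967) = 1/87823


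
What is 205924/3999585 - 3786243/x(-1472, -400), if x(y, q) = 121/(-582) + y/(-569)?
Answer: -1002971625960819694/630218608035 ≈ -1.5915e+6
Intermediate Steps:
x(y, q) = -121/582 - y/569 (x(y, q) = 121*(-1/582) + y*(-1/569) = -121/582 - y/569)
205924/3999585 - 3786243/x(-1472, -400) = 205924/3999585 - 3786243/(-121/582 - 1/569*(-1472)) = 205924*(1/3999585) - 3786243/(-121/582 + 1472/569) = 205924/3999585 - 3786243/787855/331158 = 205924/3999585 - 3786243*331158/787855 = 205924/3999585 - 1253844659394/787855 = -1002971625960819694/630218608035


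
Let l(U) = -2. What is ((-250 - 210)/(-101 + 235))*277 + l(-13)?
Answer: -63844/67 ≈ -952.90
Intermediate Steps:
((-250 - 210)/(-101 + 235))*277 + l(-13) = ((-250 - 210)/(-101 + 235))*277 - 2 = -460/134*277 - 2 = -460*1/134*277 - 2 = -230/67*277 - 2 = -63710/67 - 2 = -63844/67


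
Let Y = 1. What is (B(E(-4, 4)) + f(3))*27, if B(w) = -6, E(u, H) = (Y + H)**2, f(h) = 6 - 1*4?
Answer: -108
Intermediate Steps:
f(h) = 2 (f(h) = 6 - 4 = 2)
E(u, H) = (1 + H)**2
(B(E(-4, 4)) + f(3))*27 = (-6 + 2)*27 = -4*27 = -108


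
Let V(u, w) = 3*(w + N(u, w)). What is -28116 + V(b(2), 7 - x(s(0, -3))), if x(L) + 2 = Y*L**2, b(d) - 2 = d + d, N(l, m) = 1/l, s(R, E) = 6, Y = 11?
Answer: -58553/2 ≈ -29277.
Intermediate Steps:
b(d) = 2 + 2*d (b(d) = 2 + (d + d) = 2 + 2*d)
x(L) = -2 + 11*L**2
V(u, w) = 3*w + 3/u (V(u, w) = 3*(w + 1/u) = 3*w + 3/u)
-28116 + V(b(2), 7 - x(s(0, -3))) = -28116 + (3*(7 - (-2 + 11*6**2)) + 3/(2 + 2*2)) = -28116 + (3*(7 - (-2 + 11*36)) + 3/(2 + 4)) = -28116 + (3*(7 - (-2 + 396)) + 3/6) = -28116 + (3*(7 - 1*394) + 3*(1/6)) = -28116 + (3*(7 - 394) + 1/2) = -28116 + (3*(-387) + 1/2) = -28116 + (-1161 + 1/2) = -28116 - 2321/2 = -58553/2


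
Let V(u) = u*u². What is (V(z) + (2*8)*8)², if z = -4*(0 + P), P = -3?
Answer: 3444736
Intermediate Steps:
z = 12 (z = -4*(0 - 3) = -4*(-3) = 12)
V(u) = u³
(V(z) + (2*8)*8)² = (12³ + (2*8)*8)² = (1728 + 16*8)² = (1728 + 128)² = 1856² = 3444736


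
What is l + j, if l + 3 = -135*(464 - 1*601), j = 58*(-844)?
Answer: -30460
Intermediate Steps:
j = -48952
l = 18492 (l = -3 - 135*(464 - 1*601) = -3 - 135*(464 - 601) = -3 - 135*(-137) = -3 + 18495 = 18492)
l + j = 18492 - 48952 = -30460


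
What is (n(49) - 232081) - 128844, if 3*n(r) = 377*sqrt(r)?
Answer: -1080136/3 ≈ -3.6005e+5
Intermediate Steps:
n(r) = 377*sqrt(r)/3 (n(r) = (377*sqrt(r))/3 = 377*sqrt(r)/3)
(n(49) - 232081) - 128844 = (377*sqrt(49)/3 - 232081) - 128844 = ((377/3)*7 - 232081) - 128844 = (2639/3 - 232081) - 128844 = -693604/3 - 128844 = -1080136/3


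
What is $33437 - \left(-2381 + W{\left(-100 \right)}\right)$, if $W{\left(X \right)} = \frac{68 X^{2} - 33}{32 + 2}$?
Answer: $\frac{537845}{34} \approx 15819.0$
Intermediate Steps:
$W{\left(X \right)} = - \frac{33}{34} + 2 X^{2}$ ($W{\left(X \right)} = \frac{-33 + 68 X^{2}}{34} = \left(-33 + 68 X^{2}\right) \frac{1}{34} = - \frac{33}{34} + 2 X^{2}$)
$33437 - \left(-2381 + W{\left(-100 \right)}\right) = 33437 + \left(2381 - \left(- \frac{33}{34} + 2 \left(-100\right)^{2}\right)\right) = 33437 + \left(2381 - \left(- \frac{33}{34} + 2 \cdot 10000\right)\right) = 33437 + \left(2381 - \left(- \frac{33}{34} + 20000\right)\right) = 33437 + \left(2381 - \frac{679967}{34}\right) = 33437 - \frac{599013}{34} = \frac{537845}{34}$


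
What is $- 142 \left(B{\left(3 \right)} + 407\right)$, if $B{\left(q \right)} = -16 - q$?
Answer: $-55096$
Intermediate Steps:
$- 142 \left(B{\left(3 \right)} + 407\right) = - 142 \left(\left(-16 - 3\right) + 407\right) = - 142 \left(-19 + 407\right) = \left(-142\right) 388 = -55096$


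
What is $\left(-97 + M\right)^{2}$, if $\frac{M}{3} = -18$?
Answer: $22801$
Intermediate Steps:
$M = -54$ ($M = 3 \left(-18\right) = -54$)
$\left(-97 + M\right)^{2} = \left(-97 - 54\right)^{2} = \left(-151\right)^{2} = 22801$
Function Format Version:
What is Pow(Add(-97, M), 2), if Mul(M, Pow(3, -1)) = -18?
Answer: 22801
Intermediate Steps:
M = -54 (M = Mul(3, -18) = -54)
Pow(Add(-97, M), 2) = Pow(Add(-97, -54), 2) = Pow(-151, 2) = 22801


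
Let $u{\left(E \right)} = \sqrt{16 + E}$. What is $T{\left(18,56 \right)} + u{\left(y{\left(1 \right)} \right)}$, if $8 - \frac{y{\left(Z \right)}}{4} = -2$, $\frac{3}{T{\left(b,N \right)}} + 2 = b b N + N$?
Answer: $\frac{1}{6066} + 2 \sqrt{14} \approx 7.4835$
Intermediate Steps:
$T{\left(b,N \right)} = \frac{3}{-2 + N + N b^{2}}$ ($T{\left(b,N \right)} = \frac{3}{-2 + \left(b b N + N\right)} = \frac{3}{-2 + \left(b^{2} N + N\right)} = \frac{3}{-2 + \left(N b^{2} + N\right)} = \frac{3}{-2 + \left(N + N b^{2}\right)} = \frac{3}{-2 + N + N b^{2}}$)
$y{\left(Z \right)} = 40$ ($y{\left(Z \right)} = 32 - -8 = 32 + 8 = 40$)
$T{\left(18,56 \right)} + u{\left(y{\left(1 \right)} \right)} = \frac{3}{-2 + 56 + 56 \cdot 18^{2}} + \sqrt{16 + 40} = \frac{3}{-2 + 56 + 56 \cdot 324} + \sqrt{56} = \frac{3}{-2 + 56 + 18144} + 2 \sqrt{14} = \frac{3}{18198} + 2 \sqrt{14} = 3 \cdot \frac{1}{18198} + 2 \sqrt{14} = \frac{1}{6066} + 2 \sqrt{14}$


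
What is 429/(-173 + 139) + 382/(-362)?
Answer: -84143/6154 ≈ -13.673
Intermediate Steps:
429/(-173 + 139) + 382/(-362) = 429/(-34) + 382*(-1/362) = 429*(-1/34) - 191/181 = -429/34 - 191/181 = -84143/6154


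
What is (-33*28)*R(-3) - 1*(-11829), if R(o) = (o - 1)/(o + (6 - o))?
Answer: 12445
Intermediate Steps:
R(o) = -⅙ + o/6 (R(o) = (-1 + o)/6 = (-1 + o)*(⅙) = -⅙ + o/6)
(-33*28)*R(-3) - 1*(-11829) = (-33*28)*(-⅙ + (⅙)*(-3)) - 1*(-11829) = -924*(-⅙ - ½) + 11829 = -924*(-⅔) + 11829 = 616 + 11829 = 12445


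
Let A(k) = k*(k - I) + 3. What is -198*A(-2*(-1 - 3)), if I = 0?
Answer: -13266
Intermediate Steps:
A(k) = 3 + k² (A(k) = k*(k - 1*0) + 3 = k*(k + 0) + 3 = k*k + 3 = k² + 3 = 3 + k²)
-198*A(-2*(-1 - 3)) = -198*(3 + (-2*(-1 - 3))²) = -198*(3 + (-2*(-4))²) = -198*(3 + 8²) = -198*(3 + 64) = -198*67 = -13266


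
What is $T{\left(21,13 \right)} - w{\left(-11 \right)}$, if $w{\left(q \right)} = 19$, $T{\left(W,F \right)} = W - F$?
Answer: $-11$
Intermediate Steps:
$T{\left(21,13 \right)} - w{\left(-11 \right)} = \left(21 - 13\right) - 19 = 8 - 19 = -11$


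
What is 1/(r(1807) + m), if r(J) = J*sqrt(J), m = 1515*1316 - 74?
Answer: 1993666/3968803814613 - 1807*sqrt(1807)/3968803814613 ≈ 4.8298e-7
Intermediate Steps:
m = 1993666 (m = 1993740 - 74 = 1993666)
r(J) = J**(3/2)
1/(r(1807) + m) = 1/(1807**(3/2) + 1993666) = 1/(1807*sqrt(1807) + 1993666) = 1/(1993666 + 1807*sqrt(1807))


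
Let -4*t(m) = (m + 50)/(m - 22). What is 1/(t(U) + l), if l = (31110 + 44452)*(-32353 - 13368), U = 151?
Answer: -172/594220474811 ≈ -2.8945e-10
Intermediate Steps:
l = -3454770202 (l = 75562*(-45721) = -3454770202)
t(m) = -(50 + m)/(4*(-22 + m)) (t(m) = -(m + 50)/(4*(m - 22)) = -(50 + m)/(4*(-22 + m)))
1/(t(U) + l) = 1/((-50 - 1*151)/(4*(-22 + 151)) - 3454770202) = 1/((1/4)*(-50 - 151)/129 - 3454770202) = 1/((1/4)*(1/129)*(-201) - 3454770202) = 1/(-67/172 - 3454770202) = 1/(-594220474811/172) = -172/594220474811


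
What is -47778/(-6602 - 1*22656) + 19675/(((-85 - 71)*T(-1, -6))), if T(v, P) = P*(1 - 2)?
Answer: -265465471/13692744 ≈ -19.387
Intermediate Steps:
T(v, P) = -P (T(v, P) = P*(-1) = -P)
-47778/(-6602 - 1*22656) + 19675/(((-85 - 71)*T(-1, -6))) = -47778/(-6602 - 1*22656) + 19675/(((-85 - 71)*(-1*(-6)))) = -47778/(-6602 - 22656) + 19675/((-156*6)) = -47778/(-29258) + 19675/(-936) = -47778*(-1/29258) + 19675*(-1/936) = 23889/14629 - 19675/936 = -265465471/13692744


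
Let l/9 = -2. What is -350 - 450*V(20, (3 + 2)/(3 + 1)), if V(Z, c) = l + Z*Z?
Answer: -172250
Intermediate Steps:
l = -18 (l = 9*(-2) = -18)
V(Z, c) = -18 + Z**2 (V(Z, c) = -18 + Z*Z = -18 + Z**2)
-350 - 450*V(20, (3 + 2)/(3 + 1)) = -350 - 450*(-18 + 20**2) = -350 - 450*(-18 + 400) = -350 - 450*382 = -350 - 171900 = -172250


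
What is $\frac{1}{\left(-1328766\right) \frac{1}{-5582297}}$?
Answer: $\frac{5582297}{1328766} \approx 4.2011$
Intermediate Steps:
$\frac{1}{\left(-1328766\right) \frac{1}{-5582297}} = \frac{1}{\left(-1328766\right) \left(- \frac{1}{5582297}\right)} = \frac{1}{\frac{1328766}{5582297}} = \frac{5582297}{1328766}$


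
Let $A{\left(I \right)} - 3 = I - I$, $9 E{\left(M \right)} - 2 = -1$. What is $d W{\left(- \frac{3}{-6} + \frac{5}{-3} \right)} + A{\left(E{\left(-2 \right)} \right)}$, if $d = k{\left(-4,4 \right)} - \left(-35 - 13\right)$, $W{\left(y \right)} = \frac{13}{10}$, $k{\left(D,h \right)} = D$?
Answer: $\frac{301}{5} \approx 60.2$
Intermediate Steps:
$E{\left(M \right)} = \frac{1}{9}$ ($E{\left(M \right)} = \frac{2}{9} + \frac{1}{9} \left(-1\right) = \frac{2}{9} - \frac{1}{9} = \frac{1}{9}$)
$A{\left(I \right)} = 3$ ($A{\left(I \right)} = 3 + \left(I - I\right) = 3 + 0 = 3$)
$W{\left(y \right)} = \frac{13}{10}$ ($W{\left(y \right)} = 13 \cdot \frac{1}{10} = \frac{13}{10}$)
$d = 44$ ($d = -4 - \left(-35 - 13\right) = -4 - -48 = -4 + 48 = 44$)
$d W{\left(- \frac{3}{-6} + \frac{5}{-3} \right)} + A{\left(E{\left(-2 \right)} \right)} = 44 \cdot \frac{13}{10} + 3 = \frac{286}{5} + 3 = \frac{301}{5}$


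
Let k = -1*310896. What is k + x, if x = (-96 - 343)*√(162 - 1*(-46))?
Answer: -310896 - 1756*√13 ≈ -3.1723e+5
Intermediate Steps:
x = -1756*√13 (x = -439*√(162 + 46) = -1756*√13 ≈ -6331.4)
k = -310896
k + x = -310896 - 1756*√13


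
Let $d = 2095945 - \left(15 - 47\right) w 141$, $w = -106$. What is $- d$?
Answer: $-1617673$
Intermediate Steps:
$d = 1617673$ ($d = 2095945 - \left(15 - 47\right) \left(-106\right) 141 = 2095945 - \left(-32\right) \left(-106\right) 141 = 2095945 - 3392 \cdot 141 = 2095945 - 478272 = 1617673$)
$- d = \left(-1\right) 1617673 = -1617673$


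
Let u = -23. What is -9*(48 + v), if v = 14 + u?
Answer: -351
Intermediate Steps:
v = -9 (v = 14 - 23 = -9)
-9*(48 + v) = -9*(48 - 9) = -9*39 = -351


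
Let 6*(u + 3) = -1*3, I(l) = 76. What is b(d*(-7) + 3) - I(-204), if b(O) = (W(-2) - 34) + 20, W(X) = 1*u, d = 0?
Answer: -187/2 ≈ -93.500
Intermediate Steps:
u = -7/2 (u = -3 + (-1*3)/6 = -3 + (1/6)*(-3) = -3 - 1/2 = -7/2 ≈ -3.5000)
W(X) = -7/2 (W(X) = 1*(-7/2) = -7/2)
b(O) = -35/2 (b(O) = (-7/2 - 34) + 20 = -75/2 + 20 = -35/2)
b(d*(-7) + 3) - I(-204) = -35/2 - 1*76 = -35/2 - 76 = -187/2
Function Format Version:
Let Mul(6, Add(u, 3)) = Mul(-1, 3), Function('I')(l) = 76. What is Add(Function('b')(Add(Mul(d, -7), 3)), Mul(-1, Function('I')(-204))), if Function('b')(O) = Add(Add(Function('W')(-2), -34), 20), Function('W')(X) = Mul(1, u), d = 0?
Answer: Rational(-187, 2) ≈ -93.500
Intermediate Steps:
u = Rational(-7, 2) (u = Add(-3, Mul(Rational(1, 6), Mul(-1, 3))) = Add(-3, Mul(Rational(1, 6), -3)) = Add(-3, Rational(-1, 2)) = Rational(-7, 2) ≈ -3.5000)
Function('W')(X) = Rational(-7, 2) (Function('W')(X) = Mul(1, Rational(-7, 2)) = Rational(-7, 2))
Function('b')(O) = Rational(-35, 2) (Function('b')(O) = Add(Add(Rational(-7, 2), -34), 20) = Add(Rational(-75, 2), 20) = Rational(-35, 2))
Add(Function('b')(Add(Mul(d, -7), 3)), Mul(-1, Function('I')(-204))) = Add(Rational(-35, 2), Mul(-1, 76)) = Add(Rational(-35, 2), -76) = Rational(-187, 2)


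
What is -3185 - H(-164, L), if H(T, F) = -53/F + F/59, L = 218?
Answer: -41009867/12862 ≈ -3188.5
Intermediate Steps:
H(T, F) = -53/F + F/59 (H(T, F) = -53/F + F*(1/59) = -53/F + F/59)
-3185 - H(-164, L) = -3185 - (-53/218 + (1/59)*218) = -3185 - (-53*1/218 + 218/59) = -3185 - (-53/218 + 218/59) = -3185 - 1*44397/12862 = -3185 - 44397/12862 = -41009867/12862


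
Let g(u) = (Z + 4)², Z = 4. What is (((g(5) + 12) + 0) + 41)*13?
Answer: 1521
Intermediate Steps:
g(u) = 64 (g(u) = (4 + 4)² = 8² = 64)
(((g(5) + 12) + 0) + 41)*13 = (((64 + 12) + 0) + 41)*13 = ((76 + 0) + 41)*13 = (76 + 41)*13 = 117*13 = 1521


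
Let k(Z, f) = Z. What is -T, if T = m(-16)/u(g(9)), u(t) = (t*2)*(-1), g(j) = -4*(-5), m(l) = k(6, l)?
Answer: 3/20 ≈ 0.15000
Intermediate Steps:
m(l) = 6
g(j) = 20
u(t) = -2*t (u(t) = (2*t)*(-1) = -2*t)
T = -3/20 (T = 6/((-2*20)) = 6/(-40) = 6*(-1/40) = -3/20 ≈ -0.15000)
-T = -1*(-3/20) = 3/20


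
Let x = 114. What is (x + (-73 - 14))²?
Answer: 729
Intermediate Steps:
(x + (-73 - 14))² = (114 + (-73 - 14))² = (114 - 87)² = 27² = 729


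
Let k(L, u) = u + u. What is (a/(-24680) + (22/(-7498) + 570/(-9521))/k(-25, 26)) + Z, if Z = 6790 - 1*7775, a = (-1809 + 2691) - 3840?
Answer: -2819748907760251/2863034108090 ≈ -984.88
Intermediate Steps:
k(L, u) = 2*u
a = -2958 (a = 882 - 3840 = -2958)
Z = -985 (Z = 6790 - 7775 = -985)
(a/(-24680) + (22/(-7498) + 570/(-9521))/k(-25, 26)) + Z = (-2958/(-24680) + (22/(-7498) + 570/(-9521))/((2*26))) - 985 = (-2958*(-1/24680) + (22*(-1/7498) + 570*(-1/9521))/52) - 985 = (1479/12340 + (-11/3749 - 570/9521)*(1/52)) - 985 = (1479/12340 - 2241661/35694229*1/52) - 985 = (1479/12340 - 2241661/1856099908) - 985 = 339688708399/2863034108090 - 985 = -2819748907760251/2863034108090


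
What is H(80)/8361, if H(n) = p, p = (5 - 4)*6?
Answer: 2/2787 ≈ 0.00071762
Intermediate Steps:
p = 6 (p = 1*6 = 6)
H(n) = 6
H(80)/8361 = 6/8361 = 6*(1/8361) = 2/2787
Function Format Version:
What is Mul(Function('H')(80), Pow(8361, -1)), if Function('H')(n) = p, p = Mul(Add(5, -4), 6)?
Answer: Rational(2, 2787) ≈ 0.00071762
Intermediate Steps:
p = 6 (p = Mul(1, 6) = 6)
Function('H')(n) = 6
Mul(Function('H')(80), Pow(8361, -1)) = Mul(6, Pow(8361, -1)) = Mul(6, Rational(1, 8361)) = Rational(2, 2787)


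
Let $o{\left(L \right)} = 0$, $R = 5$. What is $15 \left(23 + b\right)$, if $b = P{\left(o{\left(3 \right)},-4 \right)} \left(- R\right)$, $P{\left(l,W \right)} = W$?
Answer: $645$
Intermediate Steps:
$b = 20$ ($b = - 4 \left(\left(-1\right) 5\right) = \left(-4\right) \left(-5\right) = 20$)
$15 \left(23 + b\right) = 15 \left(23 + 20\right) = 15 \cdot 43 = 645$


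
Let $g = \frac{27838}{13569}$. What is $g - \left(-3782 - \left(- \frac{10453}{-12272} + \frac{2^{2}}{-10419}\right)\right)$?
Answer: $\frac{729627961798071}{192773227088} \approx 3784.9$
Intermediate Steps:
$g = \frac{27838}{13569}$ ($g = 27838 \cdot \frac{1}{13569} = \frac{27838}{13569} \approx 2.0516$)
$g - \left(-3782 - \left(- \frac{10453}{-12272} + \frac{2^{2}}{-10419}\right)\right) = \frac{27838}{13569} - \left(-3782 - \left(- \frac{10453}{-12272} + \frac{2^{2}}{-10419}\right)\right) = \frac{27838}{13569} - \left(-3782 - \left(\left(-10453\right) \left(- \frac{1}{12272}\right) + 4 \left(- \frac{1}{10419}\right)\right)\right) = \frac{27838}{13569} - \left(-3782 - \left(\frac{10453}{12272} - \frac{4}{10419}\right)\right) = \frac{27838}{13569} - \left(-3782 - \frac{108860719}{127861968}\right) = \frac{27838}{13569} - - \frac{483682823695}{127861968} = \frac{27838}{13569} + \frac{483682823695}{127861968} = \frac{729627961798071}{192773227088}$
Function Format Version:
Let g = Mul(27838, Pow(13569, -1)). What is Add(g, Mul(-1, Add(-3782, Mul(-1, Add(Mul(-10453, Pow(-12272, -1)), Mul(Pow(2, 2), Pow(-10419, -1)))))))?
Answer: Rational(729627961798071, 192773227088) ≈ 3784.9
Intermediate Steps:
g = Rational(27838, 13569) (g = Mul(27838, Rational(1, 13569)) = Rational(27838, 13569) ≈ 2.0516)
Add(g, Mul(-1, Add(-3782, Mul(-1, Add(Mul(-10453, Pow(-12272, -1)), Mul(Pow(2, 2), Pow(-10419, -1))))))) = Add(Rational(27838, 13569), Mul(-1, Add(-3782, Mul(-1, Add(Mul(-10453, Pow(-12272, -1)), Mul(Pow(2, 2), Pow(-10419, -1))))))) = Add(Rational(27838, 13569), Mul(-1, Add(-3782, Mul(-1, Add(Mul(-10453, Rational(-1, 12272)), Mul(4, Rational(-1, 10419))))))) = Add(Rational(27838, 13569), Mul(-1, Add(-3782, Mul(-1, Add(Rational(10453, 12272), Rational(-4, 10419)))))) = Add(Rational(27838, 13569), Mul(-1, Add(-3782, Mul(-1, Rational(108860719, 127861968))))) = Add(Rational(27838, 13569), Mul(-1, Add(-3782, Rational(-108860719, 127861968)))) = Add(Rational(27838, 13569), Mul(-1, Rational(-483682823695, 127861968))) = Add(Rational(27838, 13569), Rational(483682823695, 127861968)) = Rational(729627961798071, 192773227088)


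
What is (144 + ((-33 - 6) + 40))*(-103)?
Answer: -14935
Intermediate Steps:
(144 + ((-33 - 6) + 40))*(-103) = (144 + (-39 + 40))*(-103) = (144 + 1)*(-103) = 145*(-103) = -14935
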